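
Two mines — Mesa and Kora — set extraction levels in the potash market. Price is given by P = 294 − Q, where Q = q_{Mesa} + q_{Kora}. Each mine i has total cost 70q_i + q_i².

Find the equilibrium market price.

Mine Mesa's profit: π = q_{Mesa}(294 − (q_{Mesa} + q_{Kora})) − 70q_{Mesa} − q_{Mesa}².
∂π/∂q_{Mesa} = 224 − 4q_{Mesa} − q_{Kora} = 0, so q_{Mesa} = 56 − 0.25q_{Kora}.
The game is symmetric, so in equilibrium q_{Kora} = q_{Mesa}: the reaction function gives 1.25q_{Mesa} = 56, hence q_{Mesa} = 44.8.
Equilibrium price: P = 294 − 89.6 = 204.4.

204.4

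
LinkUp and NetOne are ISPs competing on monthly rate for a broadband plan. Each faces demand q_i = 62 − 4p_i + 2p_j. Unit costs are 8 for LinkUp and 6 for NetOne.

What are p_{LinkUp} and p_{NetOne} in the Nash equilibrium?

15.4, 14.6

LinkUp's profit: π = (p_{LinkUp} − 8)(62 − 4p_{LinkUp} + 2p_{NetOne}).
∂π/∂p_{LinkUp} = 94 − 8p_{LinkUp} + 2p_{NetOne} = 0 ⇒ p_{LinkUp} = 11.75 + 0.25p_{NetOne}.
Similarly p_{NetOne} = 10.75 + 0.25p_{LinkUp}.
Plugging p_{NetOne} into LinkUp's best response: p_{LinkUp} = 11.75 + 0.25(10.75 + 0.25p_{LinkUp}) ⇒ 0.9375p_{LinkUp} = 14.4375, so p_{LinkUp} = 15.4.
Then p_{NetOne} = 10.75 + 0.25·15.4 = 14.6.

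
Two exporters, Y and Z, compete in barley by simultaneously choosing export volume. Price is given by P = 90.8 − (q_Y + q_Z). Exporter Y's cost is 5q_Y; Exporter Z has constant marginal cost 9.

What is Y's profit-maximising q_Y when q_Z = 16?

Exporter Y's profit: π = q_Y(90.8 − (q_Y + q_Z)) − 5q_Y.
∂π/∂q_Y = 85.8 − 2q_Y − q_Z = 0, so q_Y = 42.9 − 0.5q_Z.
At q_Z = 16: q_Y = 42.9 − 0.5·16 = 34.9.

34.9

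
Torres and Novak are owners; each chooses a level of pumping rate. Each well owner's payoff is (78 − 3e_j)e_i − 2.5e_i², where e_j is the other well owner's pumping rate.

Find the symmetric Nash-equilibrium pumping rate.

Torres's payoff is (78 − 3e_N)e_T − 2.5e_T².
∂π/∂e_T = 78 − 3e_N − 5e_T = 0, so e_T = 15.6 − 0.6e_N.
The game is symmetric, so in equilibrium e_N = e_T: the reaction function gives 1.6e_T = 15.6, hence e_T = 9.75.

9.75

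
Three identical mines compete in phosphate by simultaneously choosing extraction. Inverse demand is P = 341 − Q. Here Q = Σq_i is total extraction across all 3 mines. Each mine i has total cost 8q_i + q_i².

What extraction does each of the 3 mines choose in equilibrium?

A representative mine's profit is π_i = q_i(341 − Q) − 8q_i − q_i², with Q = q_i + Σ_{j≠i} q_j.
First-order condition: 333 − 4q_i − Σ_{j≠i} q_j = 0.
With identical mines, set every q_j = q: then 333 − 4q − 2q = 0, i.e. q = 333/6 = 55.5.

55.5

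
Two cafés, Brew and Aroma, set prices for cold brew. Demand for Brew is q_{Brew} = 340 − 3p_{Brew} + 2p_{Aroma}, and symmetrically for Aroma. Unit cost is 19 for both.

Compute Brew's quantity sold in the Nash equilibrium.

240.75

Brew's profit: π = (p_{Brew} − 19)(340 − 3p_{Brew} + 2p_{Aroma}).
∂π/∂p_{Brew} = 397 − 6p_{Brew} + 2p_{Aroma} = 0 ⇒ p_{Brew} = 397/6 + (1/3)p_{Aroma}.
Setting p_{Brew} = p_{Aroma} in the reaction function: p_{Brew} = 397/6 + (1/3)p_{Brew}, so p_{Brew} = (397/6) / (2/3) = 99.25.
q_{Brew} = 340 − 3·99.25 + 2·99.25 = 240.75.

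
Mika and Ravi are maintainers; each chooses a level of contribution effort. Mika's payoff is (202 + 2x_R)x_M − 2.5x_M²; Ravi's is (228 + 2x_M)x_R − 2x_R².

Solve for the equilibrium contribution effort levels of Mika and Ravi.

Expanding Mika's payoff: 202x_M + 2x_Rx_M − 2.5x_M².
∂π/∂x_M = 202 + 2x_R − 5x_M = 0, so x_M = 40.4 + 0.4x_R.
Likewise for Ravi: x_R = 57 + 0.5x_M.
Solving the two reaction functions simultaneously: (1 − (0.4)(0.5))x_M = 40.4 + 0.4·57, so 0.8x_M = 63.2 and x_M = 79.
Then x_R = 57 + 0.5·79 = 96.5.

79, 96.5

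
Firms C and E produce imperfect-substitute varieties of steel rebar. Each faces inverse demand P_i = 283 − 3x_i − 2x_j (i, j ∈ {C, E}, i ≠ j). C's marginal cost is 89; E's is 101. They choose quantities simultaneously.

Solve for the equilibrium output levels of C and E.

25, 22

Firm C's profit: π = x_C(283 − 3x_C − 2x_E) − 89x_C.
∂π/∂x_C = 194 − 6x_C − 2x_E = 0 ⇒ x_C = 97/3 − (1/3)x_E.
Similarly x_E = 91/3 − (1/3)x_C.
Solving the two reaction functions simultaneously: (1 − (−1/3)(−1/3))x_C = 97/3 − (1/3)·(91/3), so (8/9)x_C = 200/9 and x_C = 25.
Then x_E = 91/3 − (1/3)·25 = 22.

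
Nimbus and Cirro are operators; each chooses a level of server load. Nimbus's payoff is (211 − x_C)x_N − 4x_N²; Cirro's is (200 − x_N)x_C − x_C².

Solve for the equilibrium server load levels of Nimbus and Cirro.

14.8, 92.6

Expanding Nimbus's payoff: 211x_N − x_Cx_N − 4x_N².
∂π/∂x_N = 211 − x_C − 8x_N = 0, so x_N = 26.375 − 0.125x_C.
Likewise for Cirro: x_C = 100 − 0.5x_N.
Solving the two reaction functions simultaneously: (1 − (−0.125)(−0.5))x_N = 26.375 − 0.125·100, so 0.9375x_N = 13.875 and x_N = 14.8.
Then x_C = 100 − 0.5·14.8 = 92.6.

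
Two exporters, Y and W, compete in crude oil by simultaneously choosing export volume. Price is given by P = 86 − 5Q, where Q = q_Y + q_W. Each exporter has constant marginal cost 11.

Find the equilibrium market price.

36

Exporter Y's profit: π = q_Y(86 − 5(q_Y + q_W)) − 11q_Y.
∂π/∂q_Y = 75 − 10q_Y − 5q_W = 0, so q_Y = 7.5 − 0.5q_W.
The game is symmetric, so in equilibrium q_W = q_Y: the reaction function gives 1.5q_Y = 7.5, hence q_Y = 5.
Equilibrium price: P = 86 − 5·10 = 36.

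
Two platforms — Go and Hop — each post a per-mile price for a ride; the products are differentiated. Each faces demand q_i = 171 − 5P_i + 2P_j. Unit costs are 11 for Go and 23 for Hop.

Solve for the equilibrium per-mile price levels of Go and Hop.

29.5, 34.5

Go's profit: π = (P_{Go} − 11)(171 − 5P_{Go} + 2P_{Hop}).
∂π/∂P_{Go} = 226 − 10P_{Go} + 2P_{Hop} = 0 ⇒ P_{Go} = 22.6 + 0.2P_{Hop}.
Similarly P_{Hop} = 28.6 + 0.2P_{Go}.
Plugging P_{Hop} into Go's best response: P_{Go} = 22.6 + 0.2(28.6 + 0.2P_{Go}) ⇒ 0.96P_{Go} = 28.32, so P_{Go} = 29.5.
Then P_{Hop} = 28.6 + 0.2·29.5 = 34.5.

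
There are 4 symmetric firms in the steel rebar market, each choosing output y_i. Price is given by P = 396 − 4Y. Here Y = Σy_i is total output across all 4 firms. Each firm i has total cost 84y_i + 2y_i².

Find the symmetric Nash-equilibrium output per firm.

A representative firm's profit is π_i = y_i(396 − 4Y) − 84y_i − 2y_i², with Y = y_i + Σ_{j≠i} y_j.
First-order condition: 312 − 12y_i − 4Σ_{j≠i} y_j = 0.
With identical firms, set every y_j = y: then 312 − 12y − 12y = 0, i.e. y = 312/24 = 13.

13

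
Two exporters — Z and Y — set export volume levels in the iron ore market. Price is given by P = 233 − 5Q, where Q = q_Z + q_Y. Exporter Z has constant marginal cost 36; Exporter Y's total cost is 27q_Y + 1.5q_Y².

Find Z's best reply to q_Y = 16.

11.7

Exporter Z's profit: π = q_Z(233 − 5(q_Z + q_Y)) − 36q_Z.
∂π/∂q_Z = 197 − 10q_Z − 5q_Y = 0, so q_Z = 19.7 − 0.5q_Y.
At q_Y = 16: q_Z = 19.7 − 0.5·16 = 11.7.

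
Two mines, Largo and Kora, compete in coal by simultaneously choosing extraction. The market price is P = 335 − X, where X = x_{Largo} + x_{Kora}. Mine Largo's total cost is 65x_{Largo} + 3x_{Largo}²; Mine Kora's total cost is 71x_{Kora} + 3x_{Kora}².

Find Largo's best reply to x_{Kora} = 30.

Mine Largo's profit: π = x_{Largo}(335 − (x_{Largo} + x_{Kora})) − 65x_{Largo} − 3x_{Largo}².
∂π/∂x_{Largo} = 270 − 8x_{Largo} − x_{Kora} = 0, so x_{Largo} = 33.75 − 0.125x_{Kora}.
At x_{Kora} = 30: x_{Largo} = 33.75 − 0.125·30 = 30.

30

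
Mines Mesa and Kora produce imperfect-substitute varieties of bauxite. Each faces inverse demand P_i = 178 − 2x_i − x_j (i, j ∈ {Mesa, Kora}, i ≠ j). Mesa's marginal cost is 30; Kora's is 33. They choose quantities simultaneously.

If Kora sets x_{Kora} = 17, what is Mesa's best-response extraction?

Mine Mesa's profit: π = x_{Mesa}(178 − 2x_{Mesa} − x_{Kora}) − 30x_{Mesa}.
∂π/∂x_{Mesa} = 148 − 4x_{Mesa} − x_{Kora} = 0 ⇒ x_{Mesa} = 37 − 0.25x_{Kora}.
At x_{Kora} = 17: x_{Mesa} = 37 − 0.25·17 = 32.75.

32.75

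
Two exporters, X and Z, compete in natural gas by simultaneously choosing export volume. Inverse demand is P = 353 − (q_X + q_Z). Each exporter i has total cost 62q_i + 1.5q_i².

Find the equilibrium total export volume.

Exporter X's profit: π = q_X(353 − (q_X + q_Z)) − 62q_X − 1.5q_X².
∂π/∂q_X = 291 − 5q_X − q_Z = 0, so q_X = 58.2 − 0.2q_Z.
By symmetry q_Z = q_X; substituting into the reaction function, 1.2q_X = 58.2 and q_X = 48.5.
Total export volume: 48.5 + 48.5 = 97.

97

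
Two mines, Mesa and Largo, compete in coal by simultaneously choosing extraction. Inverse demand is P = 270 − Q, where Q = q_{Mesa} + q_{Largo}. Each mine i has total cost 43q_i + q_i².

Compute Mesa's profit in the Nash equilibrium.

4122.32

Mine Mesa's profit: π = q_{Mesa}(270 − (q_{Mesa} + q_{Largo})) − 43q_{Mesa} − q_{Mesa}².
∂π/∂q_{Mesa} = 227 − 4q_{Mesa} − q_{Largo} = 0, so q_{Mesa} = 56.75 − 0.25q_{Largo}.
Setting q_{Mesa} = q_{Largo} in the reaction function: q_{Mesa} = 56.75 − 0.25q_{Mesa}, so q_{Mesa} = 56.75 / 1.25 = 45.4.
Price P = 270 − 90.8 = 179.2.
Mesa's profit: (179.2 − 43)·45.4 − (45.4)² = 4122.32.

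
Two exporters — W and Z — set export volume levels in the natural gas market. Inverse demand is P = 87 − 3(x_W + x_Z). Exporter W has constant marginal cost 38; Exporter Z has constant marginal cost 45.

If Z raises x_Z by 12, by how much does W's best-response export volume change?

Exporter W's profit: π = x_W(87 − 3(x_W + x_Z)) − 38x_W.
∂π/∂x_W = 49 − 6x_W − 3x_Z = 0, so x_W = 49/6 − 0.5x_Z.
The reaction-function slope is −0.5, so a 12-unit rise in x_Z moves x_W by −0.5 × 12 = −6. W's best response falls — the actions are strategic substitutes.

-6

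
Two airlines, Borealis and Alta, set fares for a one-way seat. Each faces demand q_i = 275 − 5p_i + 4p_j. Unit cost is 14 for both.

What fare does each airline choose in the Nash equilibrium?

57.5

Borealis's profit: π = (p_{Borealis} − 14)(275 − 5p_{Borealis} + 4p_{Alta}).
∂π/∂p_{Borealis} = 345 − 10p_{Borealis} + 4p_{Alta} = 0 ⇒ p_{Borealis} = 34.5 + 0.4p_{Alta}.
Setting p_{Borealis} = p_{Alta} in the reaction function: p_{Borealis} = 34.5 + 0.4p_{Borealis}, so p_{Borealis} = 34.5 / 0.6 = 57.5.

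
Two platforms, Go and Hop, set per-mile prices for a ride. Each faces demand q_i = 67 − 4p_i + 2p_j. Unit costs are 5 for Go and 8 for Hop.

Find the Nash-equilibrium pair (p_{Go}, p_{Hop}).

Go's profit: π = (p_{Go} − 5)(67 − 4p_{Go} + 2p_{Hop}).
∂π/∂p_{Go} = 87 − 8p_{Go} + 2p_{Hop} = 0 ⇒ p_{Go} = 10.875 + 0.25p_{Hop}.
Similarly p_{Hop} = 12.375 + 0.25p_{Go}.
Substituting the second reaction function into the first: p_{Go} = 10.875 + 0.25(12.375 + 0.25p_{Go}), which gives 0.9375p_{Go} = 447/32 ⇒ p_{Go} = 14.9.
Then p_{Hop} = 12.375 + 0.25·14.9 = 16.1.

14.9, 16.1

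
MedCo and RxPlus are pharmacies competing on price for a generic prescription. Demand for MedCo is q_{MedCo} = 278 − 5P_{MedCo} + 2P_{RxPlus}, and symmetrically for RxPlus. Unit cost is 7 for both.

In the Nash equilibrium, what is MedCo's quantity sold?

160.625

MedCo's profit: π = (P_{MedCo} − 7)(278 − 5P_{MedCo} + 2P_{RxPlus}).
∂π/∂P_{MedCo} = 313 − 10P_{MedCo} + 2P_{RxPlus} = 0 ⇒ P_{MedCo} = 31.3 + 0.2P_{RxPlus}.
The game is symmetric, so in equilibrium P_{RxPlus} = P_{MedCo}: the reaction function gives 0.8P_{MedCo} = 31.3, hence P_{MedCo} = 39.125.
q_{MedCo} = 278 − 5·39.125 + 2·39.125 = 160.625.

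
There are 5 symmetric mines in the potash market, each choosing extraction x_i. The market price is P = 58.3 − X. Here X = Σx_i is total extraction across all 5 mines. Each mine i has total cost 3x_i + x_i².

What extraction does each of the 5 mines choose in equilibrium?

6.9125

A representative mine's profit is π_i = x_i(58.3 − X) − 3x_i − x_i², with X = x_i + Σ_{j≠i} x_j.
First-order condition: 55.3 − 4x_i − Σ_{j≠i} x_j = 0.
Imposing symmetry (x_j = x for all j) turns Σ_{j≠i} x_j into 4x, so 55.3 = 8x and x = 6.9125.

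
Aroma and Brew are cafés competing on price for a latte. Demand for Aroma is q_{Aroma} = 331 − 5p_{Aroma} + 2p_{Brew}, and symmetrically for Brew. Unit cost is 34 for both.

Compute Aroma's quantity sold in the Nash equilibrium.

143.125

Aroma's profit: π = (p_{Aroma} − 34)(331 − 5p_{Aroma} + 2p_{Brew}).
∂π/∂p_{Aroma} = 501 − 10p_{Aroma} + 2p_{Brew} = 0 ⇒ p_{Aroma} = 50.1 + 0.2p_{Brew}.
The game is symmetric, so in equilibrium p_{Brew} = p_{Aroma}: the reaction function gives 0.8p_{Aroma} = 50.1, hence p_{Aroma} = 62.625.
q_{Aroma} = 331 − 5·62.625 + 2·62.625 = 143.125.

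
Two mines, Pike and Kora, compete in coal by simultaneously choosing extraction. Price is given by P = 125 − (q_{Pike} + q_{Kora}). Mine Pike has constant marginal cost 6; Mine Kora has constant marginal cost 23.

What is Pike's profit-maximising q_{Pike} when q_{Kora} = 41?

39

Mine Pike's profit: π = q_{Pike}(125 − (q_{Pike} + q_{Kora})) − 6q_{Pike}.
∂π/∂q_{Pike} = 119 − 2q_{Pike} − q_{Kora} = 0, so q_{Pike} = 59.5 − 0.5q_{Kora}.
At q_{Kora} = 41: q_{Pike} = 59.5 − 0.5·41 = 39.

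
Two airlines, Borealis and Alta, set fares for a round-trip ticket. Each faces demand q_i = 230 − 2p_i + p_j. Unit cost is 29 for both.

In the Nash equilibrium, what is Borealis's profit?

Borealis's profit: π = (p_{Borealis} − 29)(230 − 2p_{Borealis} + p_{Alta}).
∂π/∂p_{Borealis} = 288 − 4p_{Borealis} + p_{Alta} = 0 ⇒ p_{Borealis} = 72 + 0.25p_{Alta}.
By symmetry p_{Alta} = p_{Borealis}; substituting into the reaction function, 0.75p_{Borealis} = 72 and p_{Borealis} = 96.
q_{Borealis} = 230 − 2·96 + 96 = 134.
Profit = (96 − 29)·134 = 8978.

8978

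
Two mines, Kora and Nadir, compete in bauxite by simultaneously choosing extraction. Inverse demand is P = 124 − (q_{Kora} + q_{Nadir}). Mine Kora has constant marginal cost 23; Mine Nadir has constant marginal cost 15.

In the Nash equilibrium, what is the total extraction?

Mine Kora's profit: π = q_{Kora}(124 − (q_{Kora} + q_{Nadir})) − 23q_{Kora}.
∂π/∂q_{Kora} = 101 − 2q_{Kora} − q_{Nadir} = 0, so q_{Kora} = 50.5 − 0.5q_{Nadir}.
By the same steps for Nadir: q_{Nadir} = 54.5 − 0.5q_{Kora}.
Solving the two reaction functions simultaneously: (1 − (−0.5)(−0.5))q_{Kora} = 50.5 − 0.5·54.5, so 0.75q_{Kora} = 23.25 and q_{Kora} = 31.
Then q_{Nadir} = 54.5 − 0.5·31 = 39.
Total extraction: 31 + 39 = 70.

70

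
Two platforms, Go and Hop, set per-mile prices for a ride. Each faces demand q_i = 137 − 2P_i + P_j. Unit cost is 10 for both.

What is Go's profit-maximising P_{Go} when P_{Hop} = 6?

40.75

Go's profit: π = (P_{Go} − 10)(137 − 2P_{Go} + P_{Hop}).
∂π/∂P_{Go} = 157 − 4P_{Go} + P_{Hop} = 0 ⇒ P_{Go} = 39.25 + 0.25P_{Hop}.
At P_{Hop} = 6: P_{Go} = 39.25 + 0.25·6 = 40.75.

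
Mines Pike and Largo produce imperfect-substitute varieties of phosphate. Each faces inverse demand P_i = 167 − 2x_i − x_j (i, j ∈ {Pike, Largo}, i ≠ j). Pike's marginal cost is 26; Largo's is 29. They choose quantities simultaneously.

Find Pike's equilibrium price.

82.8

Mine Pike's profit: π = x_{Pike}(167 − 2x_{Pike} − x_{Largo}) − 26x_{Pike}.
∂π/∂x_{Pike} = 141 − 4x_{Pike} − x_{Largo} = 0 ⇒ x_{Pike} = 35.25 − 0.25x_{Largo}.
Similarly x_{Largo} = 34.5 − 0.25x_{Pike}.
Plugging x_{Largo} into Pike's best response: x_{Pike} = 35.25 − 0.25(34.5 − 0.25x_{Pike}) ⇒ 0.9375x_{Pike} = 26.625, so x_{Pike} = 28.4.
Then x_{Largo} = 34.5 − 0.25·28.4 = 27.4.
P_{Pike} = 167 − 2·28.4 − 27.4 = 82.8.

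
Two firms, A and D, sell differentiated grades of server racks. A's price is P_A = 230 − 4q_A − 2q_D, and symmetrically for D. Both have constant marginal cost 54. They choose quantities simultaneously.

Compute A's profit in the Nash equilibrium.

Firm A's profit: π = q_A(230 − 4q_A − 2q_D) − 54q_A.
∂π/∂q_A = 176 − 8q_A − 2q_D = 0 ⇒ q_A = 22 − 0.25q_D.
By symmetry q_D = q_A; substituting into the reaction function, 1.25q_A = 22 and q_A = 17.6.
P_A = 230 − 4·17.6 − 2·17.6 = 124.4.
Profit = (124.4 − 54)·17.6 = 1239.04.

1239.04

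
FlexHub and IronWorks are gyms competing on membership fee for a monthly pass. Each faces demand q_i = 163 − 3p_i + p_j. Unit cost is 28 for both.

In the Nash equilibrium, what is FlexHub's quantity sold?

FlexHub's profit: π = (p_{FlexHub} − 28)(163 − 3p_{FlexHub} + p_{IronWorks}).
∂π/∂p_{FlexHub} = 247 − 6p_{FlexHub} + p_{IronWorks} = 0 ⇒ p_{FlexHub} = 247/6 + (1/6)p_{IronWorks}.
The game is symmetric, so in equilibrium p_{IronWorks} = p_{FlexHub}: the reaction function gives (5/6)p_{FlexHub} = 247/6, hence p_{FlexHub} = 49.4.
q_{FlexHub} = 163 − 3·49.4 + 49.4 = 64.2.

64.2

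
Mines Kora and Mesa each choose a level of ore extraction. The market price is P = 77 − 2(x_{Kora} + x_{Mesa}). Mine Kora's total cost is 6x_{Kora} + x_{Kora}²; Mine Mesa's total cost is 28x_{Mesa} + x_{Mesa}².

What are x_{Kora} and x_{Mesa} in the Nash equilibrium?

Mine Kora's profit: π = x_{Kora}(77 − 2(x_{Kora} + x_{Mesa})) − 6x_{Kora} − x_{Kora}².
∂π/∂x_{Kora} = 71 − 6x_{Kora} − 2x_{Mesa} = 0, so x_{Kora} = 71/6 − (1/3)x_{Mesa}.
By the same steps for Mesa: x_{Mesa} = 49/6 − (1/3)x_{Kora}.
Plugging x_{Mesa} into Kora's best response: x_{Kora} = 71/6 − (1/3)(49/6 − (1/3)x_{Kora}) ⇒ (8/9)x_{Kora} = 82/9, so x_{Kora} = 10.25.
Then x_{Mesa} = 49/6 − (1/3)·10.25 = 4.75.

10.25, 4.75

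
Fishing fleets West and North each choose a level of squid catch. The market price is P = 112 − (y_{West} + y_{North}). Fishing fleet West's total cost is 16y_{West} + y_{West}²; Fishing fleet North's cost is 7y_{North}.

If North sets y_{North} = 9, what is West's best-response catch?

Fishing fleet West's profit: π = y_{West}(112 − (y_{West} + y_{North})) − 16y_{West} − y_{West}².
∂π/∂y_{West} = 96 − 4y_{West} − y_{North} = 0, so y_{West} = 24 − 0.25y_{North}.
At y_{North} = 9: y_{West} = 24 − 0.25·9 = 21.75.

21.75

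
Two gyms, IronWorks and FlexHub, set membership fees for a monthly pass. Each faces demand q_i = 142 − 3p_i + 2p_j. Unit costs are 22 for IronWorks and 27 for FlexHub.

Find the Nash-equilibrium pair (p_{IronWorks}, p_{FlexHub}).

52.9375, 54.8125

IronWorks's profit: π = (p_{IronWorks} − 22)(142 − 3p_{IronWorks} + 2p_{FlexHub}).
∂π/∂p_{IronWorks} = 208 − 6p_{IronWorks} + 2p_{FlexHub} = 0 ⇒ p_{IronWorks} = 104/3 + (1/3)p_{FlexHub}.
Similarly p_{FlexHub} = 223/6 + (1/3)p_{IronWorks}.
Solving the two reaction functions simultaneously: (1 − (1/3)(1/3))p_{IronWorks} = 104/3 + (1/3)·(223/6), so (8/9)p_{IronWorks} = 847/18 and p_{IronWorks} = 52.9375.
Then p_{FlexHub} = 223/6 + (1/3)·52.9375 = 54.8125.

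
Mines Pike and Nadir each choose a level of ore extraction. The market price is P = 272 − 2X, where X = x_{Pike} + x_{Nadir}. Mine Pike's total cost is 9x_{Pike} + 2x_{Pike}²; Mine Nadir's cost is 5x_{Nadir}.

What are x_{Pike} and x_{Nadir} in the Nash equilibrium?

18.5, 57.5

Mine Pike's profit: π = x_{Pike}(272 − 2(x_{Pike} + x_{Nadir})) − 9x_{Pike} − 2x_{Pike}².
∂π/∂x_{Pike} = 263 − 8x_{Pike} − 2x_{Nadir} = 0, so x_{Pike} = 32.875 − 0.25x_{Nadir}.
For Nadir: ∂π/∂x_{Nadir} = 267 − 4x_{Nadir} − 2x_{Pike} = 0 ⇒ x_{Nadir} = 66.75 − 0.5x_{Pike}.
Solving the two reaction functions simultaneously: (1 − (−0.25)(−0.5))x_{Pike} = 32.875 − 0.25·66.75, so 0.875x_{Pike} = 16.1875 and x_{Pike} = 18.5.
Then x_{Nadir} = 66.75 − 0.5·18.5 = 57.5.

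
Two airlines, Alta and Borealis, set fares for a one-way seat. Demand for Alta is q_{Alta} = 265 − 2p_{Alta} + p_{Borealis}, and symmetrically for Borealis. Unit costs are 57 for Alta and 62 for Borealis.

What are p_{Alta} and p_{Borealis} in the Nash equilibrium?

127, 129

Alta's profit: π = (p_{Alta} − 57)(265 − 2p_{Alta} + p_{Borealis}).
∂π/∂p_{Alta} = 379 − 4p_{Alta} + p_{Borealis} = 0 ⇒ p_{Alta} = 94.75 + 0.25p_{Borealis}.
Similarly p_{Borealis} = 97.25 + 0.25p_{Alta}.
Solving the two reaction functions simultaneously: (1 − (0.25)(0.25))p_{Alta} = 94.75 + 0.25·97.25, so 0.9375p_{Alta} = 119.0625 and p_{Alta} = 127.
Then p_{Borealis} = 97.25 + 0.25·127 = 129.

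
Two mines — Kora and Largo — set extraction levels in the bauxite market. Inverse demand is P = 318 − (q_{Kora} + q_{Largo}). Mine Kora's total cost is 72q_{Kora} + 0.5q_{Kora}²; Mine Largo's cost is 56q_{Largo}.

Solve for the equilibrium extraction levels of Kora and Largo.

Mine Kora's profit: π = q_{Kora}(318 − (q_{Kora} + q_{Largo})) − 72q_{Kora} − 0.5q_{Kora}².
∂π/∂q_{Kora} = 246 − 3q_{Kora} − q_{Largo} = 0, so q_{Kora} = 82 − (1/3)q_{Largo}.
For Largo: ∂π/∂q_{Largo} = 262 − 2q_{Largo} − q_{Kora} = 0 ⇒ q_{Largo} = 131 − 0.5q_{Kora}.
Plugging q_{Largo} into Kora's best response: q_{Kora} = 82 − (1/3)(131 − 0.5q_{Kora}) ⇒ (5/6)q_{Kora} = 115/3, so q_{Kora} = 46.
Then q_{Largo} = 131 − 0.5·46 = 108.

46, 108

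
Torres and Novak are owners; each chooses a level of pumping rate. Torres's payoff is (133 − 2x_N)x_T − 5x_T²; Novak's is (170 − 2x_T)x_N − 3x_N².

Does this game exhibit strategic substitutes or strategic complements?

Expanding Torres's payoff: 133x_T − 2x_Nx_T − 5x_T².
∂π/∂x_T = 133 − 2x_N − 10x_T = 0, so x_T = 13.3 − 0.2x_N.
The best-response slope dx_T/dx_N = −0.2 < 0: the reaction function is downward-sloping, so the choices are strategic substitutes.

strategic substitutes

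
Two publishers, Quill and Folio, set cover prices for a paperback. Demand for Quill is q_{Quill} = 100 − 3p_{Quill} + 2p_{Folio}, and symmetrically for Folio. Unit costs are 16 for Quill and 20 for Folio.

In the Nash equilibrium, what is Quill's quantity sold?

65.25

Quill's profit: π = (p_{Quill} − 16)(100 − 3p_{Quill} + 2p_{Folio}).
∂π/∂p_{Quill} = 148 − 6p_{Quill} + 2p_{Folio} = 0 ⇒ p_{Quill} = 74/3 + (1/3)p_{Folio}.
Similarly p_{Folio} = 80/3 + (1/3)p_{Quill}.
Plugging p_{Folio} into Quill's best response: p_{Quill} = 74/3 + (1/3)(80/3 + (1/3)p_{Quill}) ⇒ (8/9)p_{Quill} = 302/9, so p_{Quill} = 37.75.
Then p_{Folio} = 80/3 + (1/3)·37.75 = 39.25.
q_{Quill} = 100 − 3·37.75 + 2·39.25 = 65.25.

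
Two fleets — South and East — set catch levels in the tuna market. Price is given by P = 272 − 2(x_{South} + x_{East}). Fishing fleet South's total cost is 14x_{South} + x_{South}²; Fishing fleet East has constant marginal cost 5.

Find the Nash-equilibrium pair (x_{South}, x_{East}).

24.9, 54.3

Fishing fleet South's profit: π = x_{South}(272 − 2(x_{South} + x_{East})) − 14x_{South} − x_{South}².
∂π/∂x_{South} = 258 − 6x_{South} − 2x_{East} = 0, so x_{South} = 43 − (1/3)x_{East}.
For East: ∂π/∂x_{East} = 267 − 4x_{East} − 2x_{South} = 0 ⇒ x_{East} = 66.75 − 0.5x_{South}.
Solving the two reaction functions simultaneously: (1 − (−1/3)(−0.5))x_{South} = 43 − (1/3)·66.75, so (5/6)x_{South} = 20.75 and x_{South} = 24.9.
Then x_{East} = 66.75 − 0.5·24.9 = 54.3.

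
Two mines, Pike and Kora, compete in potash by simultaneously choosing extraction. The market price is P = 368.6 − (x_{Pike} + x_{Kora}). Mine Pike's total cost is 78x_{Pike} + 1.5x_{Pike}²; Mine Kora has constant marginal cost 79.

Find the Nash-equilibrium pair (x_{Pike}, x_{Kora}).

32.4, 128.6

Mine Pike's profit: π = x_{Pike}(368.6 − (x_{Pike} + x_{Kora})) − 78x_{Pike} − 1.5x_{Pike}².
∂π/∂x_{Pike} = 290.6 − 5x_{Pike} − x_{Kora} = 0, so x_{Pike} = 58.12 − 0.2x_{Kora}.
For Kora: ∂π/∂x_{Kora} = 289.6 − 2x_{Kora} − x_{Pike} = 0 ⇒ x_{Kora} = 144.8 − 0.5x_{Pike}.
Solving the two reaction functions simultaneously: (1 − (−0.2)(−0.5))x_{Pike} = 58.12 − 0.2·144.8, so 0.9x_{Pike} = 29.16 and x_{Pike} = 32.4.
Then x_{Kora} = 144.8 − 0.5·32.4 = 128.6.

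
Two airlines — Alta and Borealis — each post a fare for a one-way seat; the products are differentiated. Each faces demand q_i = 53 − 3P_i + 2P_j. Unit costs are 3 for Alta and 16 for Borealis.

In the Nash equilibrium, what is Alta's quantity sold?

44.8125

Alta's profit: π = (P_{Alta} − 3)(53 − 3P_{Alta} + 2P_{Borealis}).
∂π/∂P_{Alta} = 62 − 6P_{Alta} + 2P_{Borealis} = 0 ⇒ P_{Alta} = 31/3 + (1/3)P_{Borealis}.
Similarly P_{Borealis} = 101/6 + (1/3)P_{Alta}.
Solving the two reaction functions simultaneously: (1 − (1/3)(1/3))P_{Alta} = 31/3 + (1/3)·(101/6), so (8/9)P_{Alta} = 287/18 and P_{Alta} = 17.9375.
Then P_{Borealis} = 101/6 + (1/3)·17.9375 = 22.8125.
q_{Alta} = 53 − 3·17.9375 + 2·22.8125 = 44.8125.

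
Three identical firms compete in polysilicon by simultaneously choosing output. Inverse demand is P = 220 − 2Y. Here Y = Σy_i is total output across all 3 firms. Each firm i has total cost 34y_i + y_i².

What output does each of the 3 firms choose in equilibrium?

18.6

A representative firm's profit is π_i = y_i(220 − 2Y) − 34y_i − y_i², with Y = y_i + Σ_{j≠i} y_j.
First-order condition: 186 − 6y_i − 2Σ_{j≠i} y_j = 0.
With identical firms, set every y_j = y: then 186 − 6y − 4y = 0, i.e. y = 186/10 = 18.6.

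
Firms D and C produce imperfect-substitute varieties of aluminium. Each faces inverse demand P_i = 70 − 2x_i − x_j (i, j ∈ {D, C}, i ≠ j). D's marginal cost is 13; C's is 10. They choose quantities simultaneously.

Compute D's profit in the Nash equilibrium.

250.88

Firm D's profit: π = x_D(70 − 2x_D − x_C) − 13x_D.
∂π/∂x_D = 57 − 4x_D − x_C = 0 ⇒ x_D = 14.25 − 0.25x_C.
Similarly x_C = 15 − 0.25x_D.
Substituting the second reaction function into the first: x_D = 14.25 − 0.25(15 − 0.25x_D), which gives 0.9375x_D = 10.5 ⇒ x_D = 11.2.
Then x_C = 15 − 0.25·11.2 = 12.2.
P_D = 70 − 2·11.2 − 12.2 = 35.4.
Profit = (35.4 − 13)·11.2 = 250.88.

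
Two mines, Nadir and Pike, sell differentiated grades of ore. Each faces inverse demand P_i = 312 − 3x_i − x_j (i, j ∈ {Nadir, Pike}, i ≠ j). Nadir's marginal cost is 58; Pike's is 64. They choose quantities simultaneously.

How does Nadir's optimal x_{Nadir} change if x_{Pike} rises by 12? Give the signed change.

Mine Nadir's profit: π = x_{Nadir}(312 − 3x_{Nadir} − x_{Pike}) − 58x_{Nadir}.
∂π/∂x_{Nadir} = 254 − 6x_{Nadir} − x_{Pike} = 0 ⇒ x_{Nadir} = 127/3 − (1/6)x_{Pike}.
The reaction-function slope is −1/6, so a 12-unit rise in x_{Pike} moves x_{Nadir} by −1/6 × 12 = −2. Nadir's best response falls — the actions are strategic substitutes.

-2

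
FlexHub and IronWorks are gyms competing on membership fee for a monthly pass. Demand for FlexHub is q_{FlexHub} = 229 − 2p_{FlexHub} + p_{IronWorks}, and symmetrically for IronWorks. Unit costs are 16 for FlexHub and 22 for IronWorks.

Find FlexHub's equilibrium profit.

10310.48

FlexHub's profit: π = (p_{FlexHub} − 16)(229 − 2p_{FlexHub} + p_{IronWorks}).
∂π/∂p_{FlexHub} = 261 − 4p_{FlexHub} + p_{IronWorks} = 0 ⇒ p_{FlexHub} = 65.25 + 0.25p_{IronWorks}.
Similarly p_{IronWorks} = 68.25 + 0.25p_{FlexHub}.
Substituting the second reaction function into the first: p_{FlexHub} = 65.25 + 0.25(68.25 + 0.25p_{FlexHub}), which gives 0.9375p_{FlexHub} = 82.3125 ⇒ p_{FlexHub} = 87.8.
Then p_{IronWorks} = 68.25 + 0.25·87.8 = 90.2.
q_{FlexHub} = 229 − 2·87.8 + 90.2 = 143.6.
Profit = (87.8 − 16)·143.6 = 10310.48.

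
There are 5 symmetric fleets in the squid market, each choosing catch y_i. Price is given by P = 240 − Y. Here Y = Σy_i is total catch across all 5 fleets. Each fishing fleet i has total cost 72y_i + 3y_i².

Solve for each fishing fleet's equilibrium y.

A representative fishing fleet's profit is π_i = y_i(240 − Y) − 72y_i − 3y_i², with Y = y_i + Σ_{j≠i} y_j.
First-order condition: 168 − 8y_i − Σ_{j≠i} y_j = 0.
With identical fishing fleets, set every y_j = y: then 168 − 8y − 4y = 0, i.e. y = 168/12 = 14.

14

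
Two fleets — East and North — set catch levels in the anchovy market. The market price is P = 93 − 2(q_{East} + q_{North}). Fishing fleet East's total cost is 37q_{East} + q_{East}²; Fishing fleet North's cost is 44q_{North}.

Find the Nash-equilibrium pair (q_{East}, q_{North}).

6.3, 9.1

Fishing fleet East's profit: π = q_{East}(93 − 2(q_{East} + q_{North})) − 37q_{East} − q_{East}².
∂π/∂q_{East} = 56 − 6q_{East} − 2q_{North} = 0, so q_{East} = 28/3 − (1/3)q_{North}.
For North: ∂π/∂q_{North} = 49 − 4q_{North} − 2q_{East} = 0 ⇒ q_{North} = 12.25 − 0.5q_{East}.
Solving the two reaction functions simultaneously: (1 − (−1/3)(−0.5))q_{East} = 28/3 − (1/3)·12.25, so (5/6)q_{East} = 5.25 and q_{East} = 6.3.
Then q_{North} = 12.25 − 0.5·6.3 = 9.1.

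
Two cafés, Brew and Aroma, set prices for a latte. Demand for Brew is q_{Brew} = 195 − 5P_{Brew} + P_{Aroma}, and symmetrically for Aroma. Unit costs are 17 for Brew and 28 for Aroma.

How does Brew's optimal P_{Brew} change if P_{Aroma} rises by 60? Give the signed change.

Brew's profit: π = (P_{Brew} − 17)(195 − 5P_{Brew} + P_{Aroma}).
∂π/∂P_{Brew} = 280 − 10P_{Brew} + P_{Aroma} = 0 ⇒ P_{Brew} = 28 + 0.1P_{Aroma}.
The reaction-function slope is 0.1, so a 60-unit rise in P_{Aroma} moves P_{Brew} by 0.1 × 60 = 6. Brew's best response rises — the actions are strategic complements.

6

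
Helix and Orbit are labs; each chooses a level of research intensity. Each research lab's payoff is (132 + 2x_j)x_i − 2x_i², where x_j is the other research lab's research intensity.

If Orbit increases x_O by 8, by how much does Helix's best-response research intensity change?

4

Helix's payoff is (132 + 2x_O)x_H − 2x_H².
∂π/∂x_H = 132 + 2x_O − 4x_H = 0, so x_H = 33 + 0.5x_O.
The reaction-function slope is 0.5, so an 8-unit rise in x_O moves x_H by 0.5 × 8 = 4. Helix's best response rises — the actions are strategic complements.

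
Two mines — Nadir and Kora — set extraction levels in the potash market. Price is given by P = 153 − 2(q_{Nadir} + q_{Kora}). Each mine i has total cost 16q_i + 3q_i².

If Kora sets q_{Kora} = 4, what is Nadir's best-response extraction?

12.9

Mine Nadir's profit: π = q_{Nadir}(153 − 2(q_{Nadir} + q_{Kora})) − 16q_{Nadir} − 3q_{Nadir}².
∂π/∂q_{Nadir} = 137 − 10q_{Nadir} − 2q_{Kora} = 0, so q_{Nadir} = 13.7 − 0.2q_{Kora}.
At q_{Kora} = 4: q_{Nadir} = 13.7 − 0.2·4 = 12.9.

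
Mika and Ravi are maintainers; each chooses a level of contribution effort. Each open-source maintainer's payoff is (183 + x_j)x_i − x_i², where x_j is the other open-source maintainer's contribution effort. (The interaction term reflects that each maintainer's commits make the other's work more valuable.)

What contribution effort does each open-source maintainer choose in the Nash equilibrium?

183

Mika's payoff is (183 + x_R)x_M − x_M².
∂π/∂x_M = 183 + x_R − 2x_M = 0, so x_M = 91.5 + 0.5x_R.
The game is symmetric, so in equilibrium x_R = x_M: the reaction function gives 0.5x_M = 91.5, hence x_M = 183.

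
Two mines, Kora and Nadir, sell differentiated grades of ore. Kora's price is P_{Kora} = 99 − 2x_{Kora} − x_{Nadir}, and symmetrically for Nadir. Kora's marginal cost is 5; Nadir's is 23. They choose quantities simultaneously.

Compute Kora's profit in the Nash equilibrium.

Mine Kora's profit: π = x_{Kora}(99 − 2x_{Kora} − x_{Nadir}) − 5x_{Kora}.
∂π/∂x_{Kora} = 94 − 4x_{Kora} − x_{Nadir} = 0 ⇒ x_{Kora} = 23.5 − 0.25x_{Nadir}.
Similarly x_{Nadir} = 19 − 0.25x_{Kora}.
Plugging x_{Nadir} into Kora's best response: x_{Kora} = 23.5 − 0.25(19 − 0.25x_{Kora}) ⇒ 0.9375x_{Kora} = 18.75, so x_{Kora} = 20.
Then x_{Nadir} = 19 − 0.25·20 = 14.
P_{Kora} = 99 − 2·20 − 14 = 45.
Profit = (45 − 5)·20 = 800.

800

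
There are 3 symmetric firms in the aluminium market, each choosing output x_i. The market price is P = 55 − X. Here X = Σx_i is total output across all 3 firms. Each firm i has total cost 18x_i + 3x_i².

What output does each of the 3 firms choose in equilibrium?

3.7

A representative firm's profit is π_i = x_i(55 − X) − 18x_i − 3x_i², with X = x_i + Σ_{j≠i} x_j.
First-order condition: 37 − 8x_i − Σ_{j≠i} x_j = 0.
In a symmetric equilibrium every firm chooses the same x, so Σ_{j≠i} x_j = 2x. The condition becomes 37 − 10x = 0, giving x = 37/10 = 3.7.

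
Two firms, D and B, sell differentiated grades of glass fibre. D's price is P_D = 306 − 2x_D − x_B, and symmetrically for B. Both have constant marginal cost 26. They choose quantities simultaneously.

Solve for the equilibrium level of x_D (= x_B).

56

Firm D's profit: π = x_D(306 − 2x_D − x_B) − 26x_D.
∂π/∂x_D = 280 − 4x_D − x_B = 0 ⇒ x_D = 70 − 0.25x_B.
By symmetry x_B = x_D; substituting into the reaction function, 1.25x_D = 70 and x_D = 56.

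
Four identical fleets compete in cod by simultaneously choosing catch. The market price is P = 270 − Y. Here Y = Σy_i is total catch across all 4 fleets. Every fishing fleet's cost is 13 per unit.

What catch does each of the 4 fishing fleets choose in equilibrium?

A representative fishing fleet's profit is π_i = y_i(270 − Y) − 13y_i, with Y = y_i + Σ_{j≠i} y_j.
First-order condition: 257 − 2y_i − Σ_{j≠i} y_j = 0.
With identical fishing fleets, set every y_j = y: then 257 − 2y − 3y = 0, i.e. y = 257/5 = 51.4.

51.4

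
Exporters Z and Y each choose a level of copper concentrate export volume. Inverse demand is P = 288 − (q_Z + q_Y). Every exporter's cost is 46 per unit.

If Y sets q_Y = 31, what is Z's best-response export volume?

Exporter Z's profit: π = q_Z(288 − (q_Z + q_Y)) − 46q_Z.
∂π/∂q_Z = 242 − 2q_Z − q_Y = 0, so q_Z = 121 − 0.5q_Y.
At q_Y = 31: q_Z = 121 − 0.5·31 = 105.5.

105.5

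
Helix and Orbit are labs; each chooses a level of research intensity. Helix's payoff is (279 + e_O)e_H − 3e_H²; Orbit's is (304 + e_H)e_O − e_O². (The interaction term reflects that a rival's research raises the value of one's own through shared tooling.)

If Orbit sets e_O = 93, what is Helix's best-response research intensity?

62

Expanding Helix's payoff: 279e_H + e_Oe_H − 3e_H².
∂π/∂e_H = 279 + e_O − 6e_H = 0, so e_H = 46.5 + (1/6)e_O.
At e_O = 93: e_H = 46.5 + (1/6)·93 = 62.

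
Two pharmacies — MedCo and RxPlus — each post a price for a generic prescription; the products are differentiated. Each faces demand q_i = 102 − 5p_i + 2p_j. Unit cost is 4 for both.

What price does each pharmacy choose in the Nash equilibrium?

MedCo's profit: π = (p_{MedCo} − 4)(102 − 5p_{MedCo} + 2p_{RxPlus}).
∂π/∂p_{MedCo} = 122 − 10p_{MedCo} + 2p_{RxPlus} = 0 ⇒ p_{MedCo} = 12.2 + 0.2p_{RxPlus}.
By symmetry p_{RxPlus} = p_{MedCo}; substituting into the reaction function, 0.8p_{MedCo} = 12.2 and p_{MedCo} = 15.25.

15.25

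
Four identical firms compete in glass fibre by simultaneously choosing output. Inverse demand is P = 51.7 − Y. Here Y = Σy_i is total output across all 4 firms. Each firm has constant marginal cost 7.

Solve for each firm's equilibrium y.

A representative firm's profit is π_i = y_i(51.7 − Y) − 7y_i, with Y = y_i + Σ_{j≠i} y_j.
First-order condition: 44.7 − 2y_i − Σ_{j≠i} y_j = 0.
With identical firms, set every y_j = y: then 44.7 − 2y − 3y = 0, i.e. y = 44.7/5 = 8.94.

8.94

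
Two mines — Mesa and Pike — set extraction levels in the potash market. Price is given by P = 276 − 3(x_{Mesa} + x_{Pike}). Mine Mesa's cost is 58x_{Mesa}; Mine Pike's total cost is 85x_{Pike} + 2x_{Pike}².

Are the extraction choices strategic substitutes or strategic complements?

Mine Mesa's profit: π = x_{Mesa}(276 − 3(x_{Mesa} + x_{Pike})) − 58x_{Mesa}.
∂π/∂x_{Mesa} = 218 − 6x_{Mesa} − 3x_{Pike} = 0, so x_{Mesa} = 109/3 − 0.5x_{Pike}.
The best-response slope dx_{Mesa}/dx_{Pike} = −0.5 < 0: the reaction function is downward-sloping, so the choices are strategic substitutes.

strategic substitutes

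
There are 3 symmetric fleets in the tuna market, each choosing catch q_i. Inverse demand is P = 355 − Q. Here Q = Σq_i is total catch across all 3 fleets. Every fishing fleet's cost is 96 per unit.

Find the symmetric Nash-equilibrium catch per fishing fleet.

64.75

A representative fishing fleet's profit is π_i = q_i(355 − Q) − 96q_i, with Q = q_i + Σ_{j≠i} q_j.
First-order condition: 259 − 2q_i − Σ_{j≠i} q_j = 0.
With identical fishing fleets, set every q_j = q: then 259 − 2q − 2q = 0, i.e. q = 259/4 = 64.75.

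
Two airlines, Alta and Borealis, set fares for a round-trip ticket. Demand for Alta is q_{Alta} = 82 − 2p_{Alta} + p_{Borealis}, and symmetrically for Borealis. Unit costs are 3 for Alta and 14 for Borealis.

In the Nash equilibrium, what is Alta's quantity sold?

Alta's profit: π = (p_{Alta} − 3)(82 − 2p_{Alta} + p_{Borealis}).
∂π/∂p_{Alta} = 88 − 4p_{Alta} + p_{Borealis} = 0 ⇒ p_{Alta} = 22 + 0.25p_{Borealis}.
Similarly p_{Borealis} = 27.5 + 0.25p_{Alta}.
Plugging p_{Borealis} into Alta's best response: p_{Alta} = 22 + 0.25(27.5 + 0.25p_{Alta}) ⇒ 0.9375p_{Alta} = 28.875, so p_{Alta} = 30.8.
Then p_{Borealis} = 27.5 + 0.25·30.8 = 35.2.
q_{Alta} = 82 − 2·30.8 + 35.2 = 55.6.

55.6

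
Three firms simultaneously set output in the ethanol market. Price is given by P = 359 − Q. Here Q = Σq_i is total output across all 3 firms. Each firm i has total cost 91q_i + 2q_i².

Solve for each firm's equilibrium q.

33.5

A representative firm's profit is π_i = q_i(359 − Q) − 91q_i − 2q_i², with Q = q_i + Σ_{j≠i} q_j.
First-order condition: 268 − 6q_i − Σ_{j≠i} q_j = 0.
With identical firms, set every q_j = q: then 268 − 6q − 2q = 0, i.e. q = 268/8 = 33.5.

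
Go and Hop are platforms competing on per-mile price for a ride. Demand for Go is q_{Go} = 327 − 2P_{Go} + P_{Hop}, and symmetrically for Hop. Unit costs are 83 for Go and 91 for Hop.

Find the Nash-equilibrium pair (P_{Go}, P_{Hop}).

Go's profit: π = (P_{Go} − 83)(327 − 2P_{Go} + P_{Hop}).
∂π/∂P_{Go} = 493 − 4P_{Go} + P_{Hop} = 0 ⇒ P_{Go} = 123.25 + 0.25P_{Hop}.
Similarly P_{Hop} = 127.25 + 0.25P_{Go}.
Plugging P_{Hop} into Go's best response: P_{Go} = 123.25 + 0.25(127.25 + 0.25P_{Go}) ⇒ 0.9375P_{Go} = 155.0625, so P_{Go} = 165.4.
Then P_{Hop} = 127.25 + 0.25·165.4 = 168.6.

165.4, 168.6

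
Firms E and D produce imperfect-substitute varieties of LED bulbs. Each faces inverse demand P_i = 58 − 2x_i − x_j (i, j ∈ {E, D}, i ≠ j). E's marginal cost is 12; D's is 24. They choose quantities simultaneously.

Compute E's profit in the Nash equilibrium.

Firm E's profit: π = x_E(58 − 2x_E − x_D) − 12x_E.
∂π/∂x_E = 46 − 4x_E − x_D = 0 ⇒ x_E = 11.5 − 0.25x_D.
Similarly x_D = 8.5 − 0.25x_E.
Solving the two reaction functions simultaneously: (1 − (−0.25)(−0.25))x_E = 11.5 − 0.25·8.5, so 0.9375x_E = 9.375 and x_E = 10.
Then x_D = 8.5 − 0.25·10 = 6.
P_E = 58 − 2·10 − 6 = 32.
Profit = (32 − 12)·10 = 200.

200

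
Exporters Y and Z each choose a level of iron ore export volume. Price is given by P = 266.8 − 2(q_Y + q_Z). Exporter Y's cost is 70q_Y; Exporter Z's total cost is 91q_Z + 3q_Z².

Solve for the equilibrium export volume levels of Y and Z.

44.9, 8.6

Exporter Y's profit: π = q_Y(266.8 − 2(q_Y + q_Z)) − 70q_Y.
∂π/∂q_Y = 196.8 − 4q_Y − 2q_Z = 0, so q_Y = 49.2 − 0.5q_Z.
For Z: ∂π/∂q_Z = 175.8 − 10q_Z − 2q_Y = 0 ⇒ q_Z = 17.58 − 0.2q_Y.
Substituting the second reaction function into the first: q_Y = 49.2 − 0.5(17.58 − 0.2q_Y), which gives 0.9q_Y = 40.41 ⇒ q_Y = 44.9.
Then q_Z = 17.58 − 0.2·44.9 = 8.6.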